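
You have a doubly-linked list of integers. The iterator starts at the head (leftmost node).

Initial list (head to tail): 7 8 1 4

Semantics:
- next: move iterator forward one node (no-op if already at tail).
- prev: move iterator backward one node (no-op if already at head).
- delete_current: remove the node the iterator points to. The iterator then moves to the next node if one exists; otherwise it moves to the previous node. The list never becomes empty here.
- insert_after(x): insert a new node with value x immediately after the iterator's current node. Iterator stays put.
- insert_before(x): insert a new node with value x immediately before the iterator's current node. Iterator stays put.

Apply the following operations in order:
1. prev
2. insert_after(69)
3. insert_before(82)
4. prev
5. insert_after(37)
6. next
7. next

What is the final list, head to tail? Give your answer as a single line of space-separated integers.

After 1 (prev): list=[7, 8, 1, 4] cursor@7
After 2 (insert_after(69)): list=[7, 69, 8, 1, 4] cursor@7
After 3 (insert_before(82)): list=[82, 7, 69, 8, 1, 4] cursor@7
After 4 (prev): list=[82, 7, 69, 8, 1, 4] cursor@82
After 5 (insert_after(37)): list=[82, 37, 7, 69, 8, 1, 4] cursor@82
After 6 (next): list=[82, 37, 7, 69, 8, 1, 4] cursor@37
After 7 (next): list=[82, 37, 7, 69, 8, 1, 4] cursor@7

Answer: 82 37 7 69 8 1 4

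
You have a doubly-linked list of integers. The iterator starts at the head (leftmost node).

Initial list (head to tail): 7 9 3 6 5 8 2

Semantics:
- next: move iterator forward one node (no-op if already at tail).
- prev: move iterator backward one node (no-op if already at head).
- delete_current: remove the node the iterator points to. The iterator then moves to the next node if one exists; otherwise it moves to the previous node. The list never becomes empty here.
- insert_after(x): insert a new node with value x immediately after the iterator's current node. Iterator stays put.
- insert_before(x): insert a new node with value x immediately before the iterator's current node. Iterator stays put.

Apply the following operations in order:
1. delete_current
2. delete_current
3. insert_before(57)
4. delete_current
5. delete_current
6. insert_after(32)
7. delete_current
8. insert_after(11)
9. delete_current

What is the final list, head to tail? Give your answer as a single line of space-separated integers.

After 1 (delete_current): list=[9, 3, 6, 5, 8, 2] cursor@9
After 2 (delete_current): list=[3, 6, 5, 8, 2] cursor@3
After 3 (insert_before(57)): list=[57, 3, 6, 5, 8, 2] cursor@3
After 4 (delete_current): list=[57, 6, 5, 8, 2] cursor@6
After 5 (delete_current): list=[57, 5, 8, 2] cursor@5
After 6 (insert_after(32)): list=[57, 5, 32, 8, 2] cursor@5
After 7 (delete_current): list=[57, 32, 8, 2] cursor@32
After 8 (insert_after(11)): list=[57, 32, 11, 8, 2] cursor@32
After 9 (delete_current): list=[57, 11, 8, 2] cursor@11

Answer: 57 11 8 2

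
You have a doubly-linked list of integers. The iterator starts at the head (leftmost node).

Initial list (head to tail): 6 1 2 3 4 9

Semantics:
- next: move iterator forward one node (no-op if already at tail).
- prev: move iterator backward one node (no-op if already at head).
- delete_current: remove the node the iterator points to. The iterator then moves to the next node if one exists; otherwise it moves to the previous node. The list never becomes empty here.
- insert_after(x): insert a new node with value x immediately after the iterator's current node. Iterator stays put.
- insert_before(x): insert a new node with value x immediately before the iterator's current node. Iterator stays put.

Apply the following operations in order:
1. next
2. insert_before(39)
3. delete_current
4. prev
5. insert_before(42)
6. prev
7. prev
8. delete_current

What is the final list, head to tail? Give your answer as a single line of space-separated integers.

After 1 (next): list=[6, 1, 2, 3, 4, 9] cursor@1
After 2 (insert_before(39)): list=[6, 39, 1, 2, 3, 4, 9] cursor@1
After 3 (delete_current): list=[6, 39, 2, 3, 4, 9] cursor@2
After 4 (prev): list=[6, 39, 2, 3, 4, 9] cursor@39
After 5 (insert_before(42)): list=[6, 42, 39, 2, 3, 4, 9] cursor@39
After 6 (prev): list=[6, 42, 39, 2, 3, 4, 9] cursor@42
After 7 (prev): list=[6, 42, 39, 2, 3, 4, 9] cursor@6
After 8 (delete_current): list=[42, 39, 2, 3, 4, 9] cursor@42

Answer: 42 39 2 3 4 9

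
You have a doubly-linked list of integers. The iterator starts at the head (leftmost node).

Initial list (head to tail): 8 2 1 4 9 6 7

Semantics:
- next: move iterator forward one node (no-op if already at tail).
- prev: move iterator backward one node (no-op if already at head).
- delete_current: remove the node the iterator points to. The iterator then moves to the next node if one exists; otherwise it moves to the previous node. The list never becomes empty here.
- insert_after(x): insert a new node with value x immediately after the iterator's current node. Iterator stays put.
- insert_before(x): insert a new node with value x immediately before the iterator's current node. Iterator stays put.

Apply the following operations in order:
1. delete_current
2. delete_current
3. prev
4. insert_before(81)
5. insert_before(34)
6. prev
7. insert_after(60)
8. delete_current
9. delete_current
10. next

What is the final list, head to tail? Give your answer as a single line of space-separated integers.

Answer: 81 1 4 9 6 7

Derivation:
After 1 (delete_current): list=[2, 1, 4, 9, 6, 7] cursor@2
After 2 (delete_current): list=[1, 4, 9, 6, 7] cursor@1
After 3 (prev): list=[1, 4, 9, 6, 7] cursor@1
After 4 (insert_before(81)): list=[81, 1, 4, 9, 6, 7] cursor@1
After 5 (insert_before(34)): list=[81, 34, 1, 4, 9, 6, 7] cursor@1
After 6 (prev): list=[81, 34, 1, 4, 9, 6, 7] cursor@34
After 7 (insert_after(60)): list=[81, 34, 60, 1, 4, 9, 6, 7] cursor@34
After 8 (delete_current): list=[81, 60, 1, 4, 9, 6, 7] cursor@60
After 9 (delete_current): list=[81, 1, 4, 9, 6, 7] cursor@1
After 10 (next): list=[81, 1, 4, 9, 6, 7] cursor@4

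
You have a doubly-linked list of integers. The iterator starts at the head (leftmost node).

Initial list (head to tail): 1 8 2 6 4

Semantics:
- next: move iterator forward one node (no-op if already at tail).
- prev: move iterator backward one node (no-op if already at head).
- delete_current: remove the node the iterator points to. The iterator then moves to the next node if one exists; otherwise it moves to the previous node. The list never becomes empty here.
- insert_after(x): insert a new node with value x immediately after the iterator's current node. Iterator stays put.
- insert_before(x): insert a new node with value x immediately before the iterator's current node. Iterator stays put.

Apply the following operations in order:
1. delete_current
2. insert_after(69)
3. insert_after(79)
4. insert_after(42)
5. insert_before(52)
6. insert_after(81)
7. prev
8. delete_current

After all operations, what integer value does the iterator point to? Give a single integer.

After 1 (delete_current): list=[8, 2, 6, 4] cursor@8
After 2 (insert_after(69)): list=[8, 69, 2, 6, 4] cursor@8
After 3 (insert_after(79)): list=[8, 79, 69, 2, 6, 4] cursor@8
After 4 (insert_after(42)): list=[8, 42, 79, 69, 2, 6, 4] cursor@8
After 5 (insert_before(52)): list=[52, 8, 42, 79, 69, 2, 6, 4] cursor@8
After 6 (insert_after(81)): list=[52, 8, 81, 42, 79, 69, 2, 6, 4] cursor@8
After 7 (prev): list=[52, 8, 81, 42, 79, 69, 2, 6, 4] cursor@52
After 8 (delete_current): list=[8, 81, 42, 79, 69, 2, 6, 4] cursor@8

Answer: 8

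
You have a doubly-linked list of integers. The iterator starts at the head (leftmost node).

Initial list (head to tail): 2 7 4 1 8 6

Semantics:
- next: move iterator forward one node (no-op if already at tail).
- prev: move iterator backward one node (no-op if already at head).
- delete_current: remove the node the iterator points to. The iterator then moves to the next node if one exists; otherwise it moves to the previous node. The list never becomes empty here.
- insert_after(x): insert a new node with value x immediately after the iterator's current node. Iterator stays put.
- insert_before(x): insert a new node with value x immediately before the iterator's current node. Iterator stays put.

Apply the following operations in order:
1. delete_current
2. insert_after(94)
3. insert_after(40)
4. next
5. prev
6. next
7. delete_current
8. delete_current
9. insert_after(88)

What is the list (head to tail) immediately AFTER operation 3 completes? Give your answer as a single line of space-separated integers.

After 1 (delete_current): list=[7, 4, 1, 8, 6] cursor@7
After 2 (insert_after(94)): list=[7, 94, 4, 1, 8, 6] cursor@7
After 3 (insert_after(40)): list=[7, 40, 94, 4, 1, 8, 6] cursor@7

Answer: 7 40 94 4 1 8 6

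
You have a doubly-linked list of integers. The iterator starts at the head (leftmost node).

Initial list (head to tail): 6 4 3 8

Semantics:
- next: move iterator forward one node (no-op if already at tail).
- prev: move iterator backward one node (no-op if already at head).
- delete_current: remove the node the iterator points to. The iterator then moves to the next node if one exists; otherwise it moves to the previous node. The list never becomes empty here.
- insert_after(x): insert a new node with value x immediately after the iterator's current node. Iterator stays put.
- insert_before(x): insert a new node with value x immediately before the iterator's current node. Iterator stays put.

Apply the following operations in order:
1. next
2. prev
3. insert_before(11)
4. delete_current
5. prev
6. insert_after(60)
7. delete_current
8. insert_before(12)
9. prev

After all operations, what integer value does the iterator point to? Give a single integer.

After 1 (next): list=[6, 4, 3, 8] cursor@4
After 2 (prev): list=[6, 4, 3, 8] cursor@6
After 3 (insert_before(11)): list=[11, 6, 4, 3, 8] cursor@6
After 4 (delete_current): list=[11, 4, 3, 8] cursor@4
After 5 (prev): list=[11, 4, 3, 8] cursor@11
After 6 (insert_after(60)): list=[11, 60, 4, 3, 8] cursor@11
After 7 (delete_current): list=[60, 4, 3, 8] cursor@60
After 8 (insert_before(12)): list=[12, 60, 4, 3, 8] cursor@60
After 9 (prev): list=[12, 60, 4, 3, 8] cursor@12

Answer: 12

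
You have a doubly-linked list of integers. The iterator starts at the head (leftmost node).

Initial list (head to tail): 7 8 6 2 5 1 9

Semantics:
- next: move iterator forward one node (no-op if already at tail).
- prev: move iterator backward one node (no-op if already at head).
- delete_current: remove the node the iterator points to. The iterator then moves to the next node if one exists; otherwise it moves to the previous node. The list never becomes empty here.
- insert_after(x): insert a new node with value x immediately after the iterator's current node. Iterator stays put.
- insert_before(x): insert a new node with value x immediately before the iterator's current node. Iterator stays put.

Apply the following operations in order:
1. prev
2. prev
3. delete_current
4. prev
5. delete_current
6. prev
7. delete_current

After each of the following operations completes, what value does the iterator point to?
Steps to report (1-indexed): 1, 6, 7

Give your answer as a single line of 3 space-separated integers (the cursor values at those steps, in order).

After 1 (prev): list=[7, 8, 6, 2, 5, 1, 9] cursor@7
After 2 (prev): list=[7, 8, 6, 2, 5, 1, 9] cursor@7
After 3 (delete_current): list=[8, 6, 2, 5, 1, 9] cursor@8
After 4 (prev): list=[8, 6, 2, 5, 1, 9] cursor@8
After 5 (delete_current): list=[6, 2, 5, 1, 9] cursor@6
After 6 (prev): list=[6, 2, 5, 1, 9] cursor@6
After 7 (delete_current): list=[2, 5, 1, 9] cursor@2

Answer: 7 6 2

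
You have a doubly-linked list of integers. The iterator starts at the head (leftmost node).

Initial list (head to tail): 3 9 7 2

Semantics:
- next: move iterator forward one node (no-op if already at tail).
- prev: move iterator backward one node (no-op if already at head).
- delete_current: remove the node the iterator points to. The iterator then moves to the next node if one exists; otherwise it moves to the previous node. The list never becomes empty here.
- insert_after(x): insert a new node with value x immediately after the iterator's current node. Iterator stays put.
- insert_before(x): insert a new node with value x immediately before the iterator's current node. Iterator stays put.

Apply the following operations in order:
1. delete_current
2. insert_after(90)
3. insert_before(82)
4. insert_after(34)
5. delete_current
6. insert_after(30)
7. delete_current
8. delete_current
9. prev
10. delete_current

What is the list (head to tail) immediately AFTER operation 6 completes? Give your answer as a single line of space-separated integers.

Answer: 82 34 30 90 7 2

Derivation:
After 1 (delete_current): list=[9, 7, 2] cursor@9
After 2 (insert_after(90)): list=[9, 90, 7, 2] cursor@9
After 3 (insert_before(82)): list=[82, 9, 90, 7, 2] cursor@9
After 4 (insert_after(34)): list=[82, 9, 34, 90, 7, 2] cursor@9
After 5 (delete_current): list=[82, 34, 90, 7, 2] cursor@34
After 6 (insert_after(30)): list=[82, 34, 30, 90, 7, 2] cursor@34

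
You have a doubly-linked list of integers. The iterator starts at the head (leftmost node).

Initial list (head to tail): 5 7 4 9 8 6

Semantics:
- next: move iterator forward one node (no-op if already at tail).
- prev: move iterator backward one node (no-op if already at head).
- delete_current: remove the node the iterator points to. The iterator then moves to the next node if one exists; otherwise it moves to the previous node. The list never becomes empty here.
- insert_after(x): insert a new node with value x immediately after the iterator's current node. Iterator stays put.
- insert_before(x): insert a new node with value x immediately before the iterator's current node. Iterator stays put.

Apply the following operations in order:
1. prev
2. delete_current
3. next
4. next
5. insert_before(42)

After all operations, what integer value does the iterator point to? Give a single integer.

After 1 (prev): list=[5, 7, 4, 9, 8, 6] cursor@5
After 2 (delete_current): list=[7, 4, 9, 8, 6] cursor@7
After 3 (next): list=[7, 4, 9, 8, 6] cursor@4
After 4 (next): list=[7, 4, 9, 8, 6] cursor@9
After 5 (insert_before(42)): list=[7, 4, 42, 9, 8, 6] cursor@9

Answer: 9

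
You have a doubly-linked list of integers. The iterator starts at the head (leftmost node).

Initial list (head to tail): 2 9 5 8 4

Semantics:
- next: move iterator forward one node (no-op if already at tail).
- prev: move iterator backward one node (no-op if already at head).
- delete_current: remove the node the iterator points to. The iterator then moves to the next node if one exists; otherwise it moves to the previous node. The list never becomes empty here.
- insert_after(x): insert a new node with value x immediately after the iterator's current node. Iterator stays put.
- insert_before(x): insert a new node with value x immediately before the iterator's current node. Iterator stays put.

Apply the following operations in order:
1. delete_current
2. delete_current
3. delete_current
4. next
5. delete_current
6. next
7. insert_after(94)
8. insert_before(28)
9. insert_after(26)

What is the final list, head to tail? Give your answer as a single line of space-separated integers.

After 1 (delete_current): list=[9, 5, 8, 4] cursor@9
After 2 (delete_current): list=[5, 8, 4] cursor@5
After 3 (delete_current): list=[8, 4] cursor@8
After 4 (next): list=[8, 4] cursor@4
After 5 (delete_current): list=[8] cursor@8
After 6 (next): list=[8] cursor@8
After 7 (insert_after(94)): list=[8, 94] cursor@8
After 8 (insert_before(28)): list=[28, 8, 94] cursor@8
After 9 (insert_after(26)): list=[28, 8, 26, 94] cursor@8

Answer: 28 8 26 94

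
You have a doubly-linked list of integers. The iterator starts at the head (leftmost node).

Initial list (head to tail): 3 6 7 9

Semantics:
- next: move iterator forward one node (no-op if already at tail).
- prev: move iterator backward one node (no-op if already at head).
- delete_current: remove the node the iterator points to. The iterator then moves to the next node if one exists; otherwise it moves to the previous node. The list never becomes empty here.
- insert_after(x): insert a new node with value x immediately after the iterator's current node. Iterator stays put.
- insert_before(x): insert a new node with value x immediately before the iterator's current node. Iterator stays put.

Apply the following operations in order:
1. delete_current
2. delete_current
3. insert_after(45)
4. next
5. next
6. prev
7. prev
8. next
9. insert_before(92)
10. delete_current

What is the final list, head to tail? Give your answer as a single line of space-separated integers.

After 1 (delete_current): list=[6, 7, 9] cursor@6
After 2 (delete_current): list=[7, 9] cursor@7
After 3 (insert_after(45)): list=[7, 45, 9] cursor@7
After 4 (next): list=[7, 45, 9] cursor@45
After 5 (next): list=[7, 45, 9] cursor@9
After 6 (prev): list=[7, 45, 9] cursor@45
After 7 (prev): list=[7, 45, 9] cursor@7
After 8 (next): list=[7, 45, 9] cursor@45
After 9 (insert_before(92)): list=[7, 92, 45, 9] cursor@45
After 10 (delete_current): list=[7, 92, 9] cursor@9

Answer: 7 92 9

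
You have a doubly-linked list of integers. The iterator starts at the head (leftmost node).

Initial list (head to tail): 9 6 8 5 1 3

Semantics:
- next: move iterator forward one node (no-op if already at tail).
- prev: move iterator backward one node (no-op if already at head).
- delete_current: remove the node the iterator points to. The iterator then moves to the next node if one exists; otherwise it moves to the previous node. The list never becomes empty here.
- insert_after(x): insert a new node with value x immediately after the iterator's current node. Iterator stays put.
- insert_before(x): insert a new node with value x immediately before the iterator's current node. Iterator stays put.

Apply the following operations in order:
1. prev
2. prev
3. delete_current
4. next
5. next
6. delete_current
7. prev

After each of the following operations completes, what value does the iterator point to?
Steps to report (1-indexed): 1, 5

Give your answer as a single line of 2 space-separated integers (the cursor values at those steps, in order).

After 1 (prev): list=[9, 6, 8, 5, 1, 3] cursor@9
After 2 (prev): list=[9, 6, 8, 5, 1, 3] cursor@9
After 3 (delete_current): list=[6, 8, 5, 1, 3] cursor@6
After 4 (next): list=[6, 8, 5, 1, 3] cursor@8
After 5 (next): list=[6, 8, 5, 1, 3] cursor@5
After 6 (delete_current): list=[6, 8, 1, 3] cursor@1
After 7 (prev): list=[6, 8, 1, 3] cursor@8

Answer: 9 5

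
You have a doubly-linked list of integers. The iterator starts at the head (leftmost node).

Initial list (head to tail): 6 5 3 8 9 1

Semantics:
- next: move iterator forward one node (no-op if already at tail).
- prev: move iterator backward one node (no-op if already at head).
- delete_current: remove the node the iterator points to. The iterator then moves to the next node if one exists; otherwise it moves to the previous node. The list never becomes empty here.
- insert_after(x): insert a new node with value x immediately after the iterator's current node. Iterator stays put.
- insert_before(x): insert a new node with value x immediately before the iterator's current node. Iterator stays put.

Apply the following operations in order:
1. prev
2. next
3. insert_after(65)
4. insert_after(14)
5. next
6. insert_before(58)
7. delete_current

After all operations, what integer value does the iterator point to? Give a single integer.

Answer: 65

Derivation:
After 1 (prev): list=[6, 5, 3, 8, 9, 1] cursor@6
After 2 (next): list=[6, 5, 3, 8, 9, 1] cursor@5
After 3 (insert_after(65)): list=[6, 5, 65, 3, 8, 9, 1] cursor@5
After 4 (insert_after(14)): list=[6, 5, 14, 65, 3, 8, 9, 1] cursor@5
After 5 (next): list=[6, 5, 14, 65, 3, 8, 9, 1] cursor@14
After 6 (insert_before(58)): list=[6, 5, 58, 14, 65, 3, 8, 9, 1] cursor@14
After 7 (delete_current): list=[6, 5, 58, 65, 3, 8, 9, 1] cursor@65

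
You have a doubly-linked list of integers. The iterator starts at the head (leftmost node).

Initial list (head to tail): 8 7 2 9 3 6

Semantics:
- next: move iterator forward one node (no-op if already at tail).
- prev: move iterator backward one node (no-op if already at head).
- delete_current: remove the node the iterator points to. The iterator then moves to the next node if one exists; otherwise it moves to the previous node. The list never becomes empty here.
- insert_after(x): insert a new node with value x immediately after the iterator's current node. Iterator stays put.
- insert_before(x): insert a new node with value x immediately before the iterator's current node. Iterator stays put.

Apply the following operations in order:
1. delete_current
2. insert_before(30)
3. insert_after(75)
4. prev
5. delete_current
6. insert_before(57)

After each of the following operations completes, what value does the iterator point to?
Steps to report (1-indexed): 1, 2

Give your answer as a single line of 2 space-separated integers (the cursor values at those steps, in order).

After 1 (delete_current): list=[7, 2, 9, 3, 6] cursor@7
After 2 (insert_before(30)): list=[30, 7, 2, 9, 3, 6] cursor@7
After 3 (insert_after(75)): list=[30, 7, 75, 2, 9, 3, 6] cursor@7
After 4 (prev): list=[30, 7, 75, 2, 9, 3, 6] cursor@30
After 5 (delete_current): list=[7, 75, 2, 9, 3, 6] cursor@7
After 6 (insert_before(57)): list=[57, 7, 75, 2, 9, 3, 6] cursor@7

Answer: 7 7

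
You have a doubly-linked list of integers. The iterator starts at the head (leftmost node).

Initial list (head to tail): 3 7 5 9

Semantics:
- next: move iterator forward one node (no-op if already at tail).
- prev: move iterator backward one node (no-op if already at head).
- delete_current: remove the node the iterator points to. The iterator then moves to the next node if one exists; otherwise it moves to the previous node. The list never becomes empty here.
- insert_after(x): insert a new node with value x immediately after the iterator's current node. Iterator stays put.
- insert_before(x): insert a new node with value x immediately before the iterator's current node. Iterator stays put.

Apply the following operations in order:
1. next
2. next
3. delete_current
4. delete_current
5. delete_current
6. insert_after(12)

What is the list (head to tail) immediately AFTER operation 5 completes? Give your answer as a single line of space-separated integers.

After 1 (next): list=[3, 7, 5, 9] cursor@7
After 2 (next): list=[3, 7, 5, 9] cursor@5
After 3 (delete_current): list=[3, 7, 9] cursor@9
After 4 (delete_current): list=[3, 7] cursor@7
After 5 (delete_current): list=[3] cursor@3

Answer: 3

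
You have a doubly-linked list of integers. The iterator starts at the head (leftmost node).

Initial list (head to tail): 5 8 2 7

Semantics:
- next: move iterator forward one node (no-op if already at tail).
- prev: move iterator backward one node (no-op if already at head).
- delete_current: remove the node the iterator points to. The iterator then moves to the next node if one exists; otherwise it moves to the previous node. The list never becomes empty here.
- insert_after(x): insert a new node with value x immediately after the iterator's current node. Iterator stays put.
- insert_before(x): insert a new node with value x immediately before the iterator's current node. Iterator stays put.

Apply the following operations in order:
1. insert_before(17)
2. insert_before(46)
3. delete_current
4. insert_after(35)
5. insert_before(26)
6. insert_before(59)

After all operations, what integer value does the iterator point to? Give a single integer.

Answer: 8

Derivation:
After 1 (insert_before(17)): list=[17, 5, 8, 2, 7] cursor@5
After 2 (insert_before(46)): list=[17, 46, 5, 8, 2, 7] cursor@5
After 3 (delete_current): list=[17, 46, 8, 2, 7] cursor@8
After 4 (insert_after(35)): list=[17, 46, 8, 35, 2, 7] cursor@8
After 5 (insert_before(26)): list=[17, 46, 26, 8, 35, 2, 7] cursor@8
After 6 (insert_before(59)): list=[17, 46, 26, 59, 8, 35, 2, 7] cursor@8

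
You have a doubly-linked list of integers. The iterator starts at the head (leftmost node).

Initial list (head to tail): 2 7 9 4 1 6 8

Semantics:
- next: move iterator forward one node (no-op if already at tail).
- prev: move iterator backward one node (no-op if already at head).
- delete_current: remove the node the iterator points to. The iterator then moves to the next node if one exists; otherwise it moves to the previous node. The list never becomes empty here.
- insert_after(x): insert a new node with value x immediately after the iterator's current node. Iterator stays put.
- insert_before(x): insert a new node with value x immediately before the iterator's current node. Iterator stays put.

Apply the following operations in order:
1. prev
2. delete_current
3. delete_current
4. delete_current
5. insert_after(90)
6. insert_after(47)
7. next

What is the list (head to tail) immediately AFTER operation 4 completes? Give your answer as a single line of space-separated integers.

Answer: 4 1 6 8

Derivation:
After 1 (prev): list=[2, 7, 9, 4, 1, 6, 8] cursor@2
After 2 (delete_current): list=[7, 9, 4, 1, 6, 8] cursor@7
After 3 (delete_current): list=[9, 4, 1, 6, 8] cursor@9
After 4 (delete_current): list=[4, 1, 6, 8] cursor@4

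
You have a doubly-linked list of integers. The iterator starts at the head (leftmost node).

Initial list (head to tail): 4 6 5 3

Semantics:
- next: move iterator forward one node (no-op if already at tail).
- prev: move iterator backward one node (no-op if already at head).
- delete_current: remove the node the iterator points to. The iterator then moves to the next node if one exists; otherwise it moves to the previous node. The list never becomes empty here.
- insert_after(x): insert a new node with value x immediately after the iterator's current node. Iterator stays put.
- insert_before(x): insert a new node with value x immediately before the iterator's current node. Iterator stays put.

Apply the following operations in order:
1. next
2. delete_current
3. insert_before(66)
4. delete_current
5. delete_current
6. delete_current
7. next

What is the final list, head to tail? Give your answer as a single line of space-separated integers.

After 1 (next): list=[4, 6, 5, 3] cursor@6
After 2 (delete_current): list=[4, 5, 3] cursor@5
After 3 (insert_before(66)): list=[4, 66, 5, 3] cursor@5
After 4 (delete_current): list=[4, 66, 3] cursor@3
After 5 (delete_current): list=[4, 66] cursor@66
After 6 (delete_current): list=[4] cursor@4
After 7 (next): list=[4] cursor@4

Answer: 4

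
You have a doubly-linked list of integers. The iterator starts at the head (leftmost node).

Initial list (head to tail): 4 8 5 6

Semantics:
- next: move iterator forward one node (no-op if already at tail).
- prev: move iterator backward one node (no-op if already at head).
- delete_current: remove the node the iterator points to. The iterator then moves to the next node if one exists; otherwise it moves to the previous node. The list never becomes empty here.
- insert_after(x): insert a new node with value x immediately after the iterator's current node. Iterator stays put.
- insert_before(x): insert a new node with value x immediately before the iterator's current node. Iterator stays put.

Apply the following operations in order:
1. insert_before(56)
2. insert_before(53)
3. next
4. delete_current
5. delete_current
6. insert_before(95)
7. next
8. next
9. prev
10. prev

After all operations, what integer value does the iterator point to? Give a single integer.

Answer: 4

Derivation:
After 1 (insert_before(56)): list=[56, 4, 8, 5, 6] cursor@4
After 2 (insert_before(53)): list=[56, 53, 4, 8, 5, 6] cursor@4
After 3 (next): list=[56, 53, 4, 8, 5, 6] cursor@8
After 4 (delete_current): list=[56, 53, 4, 5, 6] cursor@5
After 5 (delete_current): list=[56, 53, 4, 6] cursor@6
After 6 (insert_before(95)): list=[56, 53, 4, 95, 6] cursor@6
After 7 (next): list=[56, 53, 4, 95, 6] cursor@6
After 8 (next): list=[56, 53, 4, 95, 6] cursor@6
After 9 (prev): list=[56, 53, 4, 95, 6] cursor@95
After 10 (prev): list=[56, 53, 4, 95, 6] cursor@4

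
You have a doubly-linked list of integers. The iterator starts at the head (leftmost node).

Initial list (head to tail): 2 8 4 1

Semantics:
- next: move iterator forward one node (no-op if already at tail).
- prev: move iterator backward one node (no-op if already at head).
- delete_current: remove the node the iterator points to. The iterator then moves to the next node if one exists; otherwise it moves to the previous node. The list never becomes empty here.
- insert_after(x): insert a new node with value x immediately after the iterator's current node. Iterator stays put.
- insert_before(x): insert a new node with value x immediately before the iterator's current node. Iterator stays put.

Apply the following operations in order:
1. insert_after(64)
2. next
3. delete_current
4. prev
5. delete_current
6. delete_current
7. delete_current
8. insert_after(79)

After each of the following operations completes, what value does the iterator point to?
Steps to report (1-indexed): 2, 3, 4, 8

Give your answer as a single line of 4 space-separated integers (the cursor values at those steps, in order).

After 1 (insert_after(64)): list=[2, 64, 8, 4, 1] cursor@2
After 2 (next): list=[2, 64, 8, 4, 1] cursor@64
After 3 (delete_current): list=[2, 8, 4, 1] cursor@8
After 4 (prev): list=[2, 8, 4, 1] cursor@2
After 5 (delete_current): list=[8, 4, 1] cursor@8
After 6 (delete_current): list=[4, 1] cursor@4
After 7 (delete_current): list=[1] cursor@1
After 8 (insert_after(79)): list=[1, 79] cursor@1

Answer: 64 8 2 1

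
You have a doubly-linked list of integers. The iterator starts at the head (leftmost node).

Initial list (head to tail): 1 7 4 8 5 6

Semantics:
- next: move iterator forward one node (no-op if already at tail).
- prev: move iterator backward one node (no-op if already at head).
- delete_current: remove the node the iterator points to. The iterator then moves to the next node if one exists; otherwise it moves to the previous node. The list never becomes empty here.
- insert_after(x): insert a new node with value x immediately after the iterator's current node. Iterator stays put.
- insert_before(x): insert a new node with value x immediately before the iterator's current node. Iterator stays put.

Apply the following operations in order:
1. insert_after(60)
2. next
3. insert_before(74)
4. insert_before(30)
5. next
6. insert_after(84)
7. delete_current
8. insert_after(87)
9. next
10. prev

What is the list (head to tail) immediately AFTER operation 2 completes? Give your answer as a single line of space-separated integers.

Answer: 1 60 7 4 8 5 6

Derivation:
After 1 (insert_after(60)): list=[1, 60, 7, 4, 8, 5, 6] cursor@1
After 2 (next): list=[1, 60, 7, 4, 8, 5, 6] cursor@60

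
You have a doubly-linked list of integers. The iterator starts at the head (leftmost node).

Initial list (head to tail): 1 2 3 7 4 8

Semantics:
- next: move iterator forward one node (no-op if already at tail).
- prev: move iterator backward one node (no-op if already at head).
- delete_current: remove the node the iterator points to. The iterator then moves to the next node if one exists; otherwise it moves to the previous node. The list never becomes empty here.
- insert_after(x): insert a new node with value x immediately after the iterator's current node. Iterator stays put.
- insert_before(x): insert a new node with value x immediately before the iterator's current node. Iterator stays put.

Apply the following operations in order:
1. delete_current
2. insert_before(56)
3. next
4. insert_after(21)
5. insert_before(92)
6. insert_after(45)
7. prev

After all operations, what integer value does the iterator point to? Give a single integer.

Answer: 92

Derivation:
After 1 (delete_current): list=[2, 3, 7, 4, 8] cursor@2
After 2 (insert_before(56)): list=[56, 2, 3, 7, 4, 8] cursor@2
After 3 (next): list=[56, 2, 3, 7, 4, 8] cursor@3
After 4 (insert_after(21)): list=[56, 2, 3, 21, 7, 4, 8] cursor@3
After 5 (insert_before(92)): list=[56, 2, 92, 3, 21, 7, 4, 8] cursor@3
After 6 (insert_after(45)): list=[56, 2, 92, 3, 45, 21, 7, 4, 8] cursor@3
After 7 (prev): list=[56, 2, 92, 3, 45, 21, 7, 4, 8] cursor@92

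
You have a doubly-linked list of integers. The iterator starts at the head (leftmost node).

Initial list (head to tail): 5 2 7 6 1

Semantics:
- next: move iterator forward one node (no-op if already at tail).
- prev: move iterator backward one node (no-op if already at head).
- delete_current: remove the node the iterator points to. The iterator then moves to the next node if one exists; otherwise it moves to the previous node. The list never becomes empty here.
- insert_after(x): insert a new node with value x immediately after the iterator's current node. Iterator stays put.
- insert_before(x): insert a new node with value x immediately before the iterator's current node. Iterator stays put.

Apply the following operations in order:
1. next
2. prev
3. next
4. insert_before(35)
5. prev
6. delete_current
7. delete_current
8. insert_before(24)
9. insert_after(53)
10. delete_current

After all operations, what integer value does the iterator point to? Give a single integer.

After 1 (next): list=[5, 2, 7, 6, 1] cursor@2
After 2 (prev): list=[5, 2, 7, 6, 1] cursor@5
After 3 (next): list=[5, 2, 7, 6, 1] cursor@2
After 4 (insert_before(35)): list=[5, 35, 2, 7, 6, 1] cursor@2
After 5 (prev): list=[5, 35, 2, 7, 6, 1] cursor@35
After 6 (delete_current): list=[5, 2, 7, 6, 1] cursor@2
After 7 (delete_current): list=[5, 7, 6, 1] cursor@7
After 8 (insert_before(24)): list=[5, 24, 7, 6, 1] cursor@7
After 9 (insert_after(53)): list=[5, 24, 7, 53, 6, 1] cursor@7
After 10 (delete_current): list=[5, 24, 53, 6, 1] cursor@53

Answer: 53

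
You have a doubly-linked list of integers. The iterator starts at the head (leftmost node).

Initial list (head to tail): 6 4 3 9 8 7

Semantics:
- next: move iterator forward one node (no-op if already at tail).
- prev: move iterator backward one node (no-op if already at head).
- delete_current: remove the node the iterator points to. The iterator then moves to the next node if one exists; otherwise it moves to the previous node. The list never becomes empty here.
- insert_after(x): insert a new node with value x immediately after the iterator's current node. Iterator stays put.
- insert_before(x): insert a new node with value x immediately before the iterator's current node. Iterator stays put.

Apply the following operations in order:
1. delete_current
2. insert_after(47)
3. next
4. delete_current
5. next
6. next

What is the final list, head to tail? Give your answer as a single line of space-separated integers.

After 1 (delete_current): list=[4, 3, 9, 8, 7] cursor@4
After 2 (insert_after(47)): list=[4, 47, 3, 9, 8, 7] cursor@4
After 3 (next): list=[4, 47, 3, 9, 8, 7] cursor@47
After 4 (delete_current): list=[4, 3, 9, 8, 7] cursor@3
After 5 (next): list=[4, 3, 9, 8, 7] cursor@9
After 6 (next): list=[4, 3, 9, 8, 7] cursor@8

Answer: 4 3 9 8 7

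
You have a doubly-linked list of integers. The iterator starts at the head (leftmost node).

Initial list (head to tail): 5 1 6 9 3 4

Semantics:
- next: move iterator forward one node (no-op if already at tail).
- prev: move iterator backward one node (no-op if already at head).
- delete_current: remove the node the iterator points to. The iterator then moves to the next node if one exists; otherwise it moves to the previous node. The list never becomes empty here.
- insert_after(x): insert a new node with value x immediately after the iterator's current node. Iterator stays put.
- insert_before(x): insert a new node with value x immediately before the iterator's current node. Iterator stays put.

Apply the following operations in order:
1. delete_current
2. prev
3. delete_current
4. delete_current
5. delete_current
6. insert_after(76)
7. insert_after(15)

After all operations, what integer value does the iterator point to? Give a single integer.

After 1 (delete_current): list=[1, 6, 9, 3, 4] cursor@1
After 2 (prev): list=[1, 6, 9, 3, 4] cursor@1
After 3 (delete_current): list=[6, 9, 3, 4] cursor@6
After 4 (delete_current): list=[9, 3, 4] cursor@9
After 5 (delete_current): list=[3, 4] cursor@3
After 6 (insert_after(76)): list=[3, 76, 4] cursor@3
After 7 (insert_after(15)): list=[3, 15, 76, 4] cursor@3

Answer: 3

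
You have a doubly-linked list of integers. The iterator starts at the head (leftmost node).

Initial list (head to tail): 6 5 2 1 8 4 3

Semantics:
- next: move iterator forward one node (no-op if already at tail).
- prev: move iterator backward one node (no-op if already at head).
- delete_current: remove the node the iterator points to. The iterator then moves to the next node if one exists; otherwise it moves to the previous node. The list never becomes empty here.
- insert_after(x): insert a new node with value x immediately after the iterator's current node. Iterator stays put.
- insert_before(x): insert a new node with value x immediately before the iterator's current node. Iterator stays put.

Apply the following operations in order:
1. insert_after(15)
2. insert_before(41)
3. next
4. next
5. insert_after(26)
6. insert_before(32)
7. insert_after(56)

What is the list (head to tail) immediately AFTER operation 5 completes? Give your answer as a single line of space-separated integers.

Answer: 41 6 15 5 26 2 1 8 4 3

Derivation:
After 1 (insert_after(15)): list=[6, 15, 5, 2, 1, 8, 4, 3] cursor@6
After 2 (insert_before(41)): list=[41, 6, 15, 5, 2, 1, 8, 4, 3] cursor@6
After 3 (next): list=[41, 6, 15, 5, 2, 1, 8, 4, 3] cursor@15
After 4 (next): list=[41, 6, 15, 5, 2, 1, 8, 4, 3] cursor@5
After 5 (insert_after(26)): list=[41, 6, 15, 5, 26, 2, 1, 8, 4, 3] cursor@5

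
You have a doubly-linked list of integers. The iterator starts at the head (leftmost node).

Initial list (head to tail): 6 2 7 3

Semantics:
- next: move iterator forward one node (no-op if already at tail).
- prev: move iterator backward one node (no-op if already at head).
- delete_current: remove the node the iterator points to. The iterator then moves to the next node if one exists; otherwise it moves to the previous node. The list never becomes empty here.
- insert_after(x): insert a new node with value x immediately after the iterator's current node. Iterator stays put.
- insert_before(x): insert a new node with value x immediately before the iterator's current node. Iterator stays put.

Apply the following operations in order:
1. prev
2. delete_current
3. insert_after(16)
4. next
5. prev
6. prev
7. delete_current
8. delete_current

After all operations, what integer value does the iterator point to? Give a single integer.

After 1 (prev): list=[6, 2, 7, 3] cursor@6
After 2 (delete_current): list=[2, 7, 3] cursor@2
After 3 (insert_after(16)): list=[2, 16, 7, 3] cursor@2
After 4 (next): list=[2, 16, 7, 3] cursor@16
After 5 (prev): list=[2, 16, 7, 3] cursor@2
After 6 (prev): list=[2, 16, 7, 3] cursor@2
After 7 (delete_current): list=[16, 7, 3] cursor@16
After 8 (delete_current): list=[7, 3] cursor@7

Answer: 7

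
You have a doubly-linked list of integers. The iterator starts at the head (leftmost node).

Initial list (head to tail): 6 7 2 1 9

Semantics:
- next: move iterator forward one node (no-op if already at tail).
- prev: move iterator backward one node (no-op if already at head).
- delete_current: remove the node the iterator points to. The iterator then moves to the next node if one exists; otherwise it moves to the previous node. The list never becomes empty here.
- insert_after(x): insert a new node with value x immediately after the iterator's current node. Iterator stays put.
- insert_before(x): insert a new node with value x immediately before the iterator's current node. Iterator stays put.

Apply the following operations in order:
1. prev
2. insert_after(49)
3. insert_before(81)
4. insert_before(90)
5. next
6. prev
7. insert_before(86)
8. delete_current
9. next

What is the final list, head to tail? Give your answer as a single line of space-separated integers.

Answer: 81 90 86 49 7 2 1 9

Derivation:
After 1 (prev): list=[6, 7, 2, 1, 9] cursor@6
After 2 (insert_after(49)): list=[6, 49, 7, 2, 1, 9] cursor@6
After 3 (insert_before(81)): list=[81, 6, 49, 7, 2, 1, 9] cursor@6
After 4 (insert_before(90)): list=[81, 90, 6, 49, 7, 2, 1, 9] cursor@6
After 5 (next): list=[81, 90, 6, 49, 7, 2, 1, 9] cursor@49
After 6 (prev): list=[81, 90, 6, 49, 7, 2, 1, 9] cursor@6
After 7 (insert_before(86)): list=[81, 90, 86, 6, 49, 7, 2, 1, 9] cursor@6
After 8 (delete_current): list=[81, 90, 86, 49, 7, 2, 1, 9] cursor@49
After 9 (next): list=[81, 90, 86, 49, 7, 2, 1, 9] cursor@7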